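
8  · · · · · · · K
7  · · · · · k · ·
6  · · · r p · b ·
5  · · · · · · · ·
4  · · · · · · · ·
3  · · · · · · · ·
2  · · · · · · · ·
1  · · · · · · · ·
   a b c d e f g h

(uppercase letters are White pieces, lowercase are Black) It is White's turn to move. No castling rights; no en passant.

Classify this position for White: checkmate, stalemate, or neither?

White to move; white king on h8.
In check: no.
King squares — g7: attacked by Kf7; h7: attacked by Bg6; g8: attacked by Kf7.
Legal moves for White: none.
Not in check and no legal moves → stalemate.

stalemate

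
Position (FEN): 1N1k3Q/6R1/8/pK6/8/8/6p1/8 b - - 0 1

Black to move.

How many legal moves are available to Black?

Black to move; king on d8.
In check: yes, from the white queen on h8.
Legal moves: none.
Count: 0.

0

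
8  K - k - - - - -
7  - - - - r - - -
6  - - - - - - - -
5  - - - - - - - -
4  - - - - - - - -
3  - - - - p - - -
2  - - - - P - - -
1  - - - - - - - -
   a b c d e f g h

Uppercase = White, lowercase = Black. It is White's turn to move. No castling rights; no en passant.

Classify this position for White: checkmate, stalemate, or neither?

stalemate

White to move; white king on a8.
In check: no.
King squares — a7: attacked by Re7; b7: attacked by Re7; b8: attacked by Kc8.
Legal moves for White: none.
Not in check and no legal moves → stalemate.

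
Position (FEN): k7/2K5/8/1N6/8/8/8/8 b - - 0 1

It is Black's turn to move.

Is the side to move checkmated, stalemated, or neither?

stalemate

Black to move; black king on a8.
In check: no.
King squares — a7: attacked by Nb5; b7: attacked by Kc7; b8: attacked by Kc7.
Legal moves for Black: none.
Not in check and no legal moves → stalemate.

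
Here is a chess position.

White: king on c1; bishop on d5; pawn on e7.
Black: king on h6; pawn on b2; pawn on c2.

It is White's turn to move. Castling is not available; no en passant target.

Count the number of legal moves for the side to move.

3

White to move; king on c1.
In check: yes, from the black pawn on b2.
Legal moves: Kd2, Kxc2, Kxb2.
Count: 3.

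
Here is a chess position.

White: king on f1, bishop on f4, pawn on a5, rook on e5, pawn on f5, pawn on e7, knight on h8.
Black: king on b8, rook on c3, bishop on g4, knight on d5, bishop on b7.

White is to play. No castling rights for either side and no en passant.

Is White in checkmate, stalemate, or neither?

neither

White to move; white king on f1.
In check: no.
Legal moves for White include: Nf7, Ng6, Re6+, Rxd5+, Re4+, Re3+, Re2+, Re1+, Bh6, Bg5, Bg3, Be3, Bh2, Bd2, Bc1, Kg2, Kf2, Kg1, ... (list truncated; more exist).
White has legal moves and is not in check → neither.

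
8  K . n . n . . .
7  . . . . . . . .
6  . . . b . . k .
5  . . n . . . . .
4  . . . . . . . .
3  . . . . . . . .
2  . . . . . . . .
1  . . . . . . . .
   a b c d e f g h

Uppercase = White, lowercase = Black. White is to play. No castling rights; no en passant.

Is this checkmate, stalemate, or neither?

stalemate

White to move; white king on a8.
In check: no.
King squares — a7: attacked by Nc8; b7: attacked by Nc5; b8: attacked by Bd6.
Legal moves for White: none.
Not in check and no legal moves → stalemate.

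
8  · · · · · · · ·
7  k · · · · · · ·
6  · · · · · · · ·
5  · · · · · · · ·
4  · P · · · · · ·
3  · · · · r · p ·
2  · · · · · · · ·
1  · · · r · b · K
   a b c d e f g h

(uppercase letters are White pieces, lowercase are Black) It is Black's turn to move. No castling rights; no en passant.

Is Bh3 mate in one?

yes

After Bh3: white king on h1; in check: yes, from the black rook on d1.
King squares — g1: attacked by Rd1; g2: attacked by Bh3; h2: attacked by Pg3.
White has no legal moves → checkmate.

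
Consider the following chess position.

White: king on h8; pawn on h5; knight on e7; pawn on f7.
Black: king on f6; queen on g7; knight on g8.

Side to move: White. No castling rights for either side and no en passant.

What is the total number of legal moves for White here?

0

White to move; king on h8.
In check: yes, from the black queen on g7.
Legal moves: none.
Count: 0.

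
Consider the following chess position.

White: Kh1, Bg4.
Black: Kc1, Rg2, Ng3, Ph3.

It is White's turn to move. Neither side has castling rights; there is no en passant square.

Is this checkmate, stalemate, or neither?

checkmate

White to move; white king on h1.
In check: yes, from the black knight on g3.
King squares — g1: attacked by Rg2; g2: attacked by Ph3; h2: attacked by Rg2.
Legal moves for White: none.
In check with no legal moves → checkmate.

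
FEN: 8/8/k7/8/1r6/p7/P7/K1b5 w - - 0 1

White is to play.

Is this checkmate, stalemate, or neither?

White to move; white king on a1.
In check: no.
King squares — b1: attacked by Rb4; a2: own pawn; b2: attacked by Bc1.
Legal moves for White: none.
Not in check and no legal moves → stalemate.

stalemate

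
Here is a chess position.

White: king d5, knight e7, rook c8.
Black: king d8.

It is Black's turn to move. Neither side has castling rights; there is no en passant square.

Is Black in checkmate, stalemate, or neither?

Black to move; black king on d8.
In check: yes, from the white rook on c8.
Legal moves for Black: Kxe7, Kd7.
Black is in check but has 2 legal moves → neither.

neither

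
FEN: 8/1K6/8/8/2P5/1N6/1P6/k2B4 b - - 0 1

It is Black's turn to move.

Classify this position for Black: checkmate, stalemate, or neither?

Black to move; black king on a1.
In check: yes, from the white knight on b3.
King squares — b1: available; a2: available; b2: available.
Legal moves for Black: Kxb2, Ka2, Kb1.
Black is in check but has 3 legal moves → neither.

neither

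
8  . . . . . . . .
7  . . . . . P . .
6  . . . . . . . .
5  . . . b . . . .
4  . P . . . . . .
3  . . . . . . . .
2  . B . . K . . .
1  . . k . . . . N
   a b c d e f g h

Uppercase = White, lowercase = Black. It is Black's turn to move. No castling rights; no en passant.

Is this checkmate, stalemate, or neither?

neither

Black to move; black king on c1.
In check: yes, from the white bishop on b2.
Legal moves for Black: Kc2, Kxb2, Kb1.
Black is in check but has 3 legal moves → neither.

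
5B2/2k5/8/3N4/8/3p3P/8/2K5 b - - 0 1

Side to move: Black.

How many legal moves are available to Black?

6

Black to move; king on c7.
In check: yes, from the white knight on d5.
Legal moves: Kd8, Kc8, Kb8, Kd7, Kb7, Kc6.
Count: 6.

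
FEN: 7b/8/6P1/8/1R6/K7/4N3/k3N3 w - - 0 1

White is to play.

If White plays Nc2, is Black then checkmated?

After Nc2: black king on a1; in check: yes, from the white knight on c2.
King squares — b1: attacked by Rb4; a2: attacked by Ka3; b2: attacked by Ka3.
Black has no legal moves → checkmate.

yes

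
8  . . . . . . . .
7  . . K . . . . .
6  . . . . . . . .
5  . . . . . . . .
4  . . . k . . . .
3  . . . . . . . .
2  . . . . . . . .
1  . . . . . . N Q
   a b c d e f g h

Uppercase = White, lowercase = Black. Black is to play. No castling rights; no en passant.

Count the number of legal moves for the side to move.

Black to move; king on d4.
In check: no.
Legal moves: Ke5, Kc5, Kc4, Ke3, Kd3, Kc3.
Count: 6.

6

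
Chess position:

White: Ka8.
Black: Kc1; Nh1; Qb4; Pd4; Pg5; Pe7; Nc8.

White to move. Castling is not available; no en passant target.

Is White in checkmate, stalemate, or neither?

White to move; white king on a8.
In check: no.
King squares — a7: attacked by Nc8; b7: attacked by Qb4; b8: attacked by Qb4.
Legal moves for White: none.
Not in check and no legal moves → stalemate.

stalemate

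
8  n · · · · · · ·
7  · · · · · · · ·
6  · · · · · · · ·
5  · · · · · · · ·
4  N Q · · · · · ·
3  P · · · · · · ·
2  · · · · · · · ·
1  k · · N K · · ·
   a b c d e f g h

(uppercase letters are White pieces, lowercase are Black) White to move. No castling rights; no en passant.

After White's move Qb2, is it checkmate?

After Qb2: black king on a1; in check: yes, from the white queen on b2.
King squares — b1: attacked by Qb2; a2: attacked by Qb2; b2: attacked by Nd1.
Black has no legal moves → checkmate.

yes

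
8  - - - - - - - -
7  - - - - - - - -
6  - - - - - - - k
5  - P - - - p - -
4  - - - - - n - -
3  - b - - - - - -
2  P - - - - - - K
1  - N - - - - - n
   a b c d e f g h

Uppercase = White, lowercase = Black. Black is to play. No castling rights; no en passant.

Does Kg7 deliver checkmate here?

no

After Kg7: white king on h2; in check: no.
White is not in check, so this cannot be checkmate.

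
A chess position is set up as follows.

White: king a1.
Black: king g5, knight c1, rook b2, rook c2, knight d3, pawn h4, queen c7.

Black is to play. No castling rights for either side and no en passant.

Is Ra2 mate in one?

After Ra2: white king on a1; in check: yes, from the black rook on a2.
White has 1 legal reply: Kb1.
In check but a legal move exists → not checkmate.

no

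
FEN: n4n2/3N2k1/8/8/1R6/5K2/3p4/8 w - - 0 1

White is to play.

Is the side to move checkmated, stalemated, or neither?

White to move; white king on f3.
In check: no.
Legal moves for White include: Nxf8, Nb8, Nf6, Nb6, Ne5, Nc5, Rb8, Rb7, Rb6, Rb5, Rh4, Rg4+, Rf4, Re4, Rd4, Rc4, Ra4, Rb3, ... (list truncated; more exist).
White has legal moves and is not in check → neither.

neither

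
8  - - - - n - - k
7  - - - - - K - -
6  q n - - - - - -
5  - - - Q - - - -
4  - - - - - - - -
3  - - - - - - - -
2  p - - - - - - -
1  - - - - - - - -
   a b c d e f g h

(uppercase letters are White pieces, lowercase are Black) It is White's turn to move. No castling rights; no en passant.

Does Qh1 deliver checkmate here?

After Qh1: black king on h8; in check: yes, from the white queen on h1.
King squares — g7: attacked by Kf7; h7: attacked by Qh1; g8: attacked by Kf7.
Black has no legal moves → checkmate.

yes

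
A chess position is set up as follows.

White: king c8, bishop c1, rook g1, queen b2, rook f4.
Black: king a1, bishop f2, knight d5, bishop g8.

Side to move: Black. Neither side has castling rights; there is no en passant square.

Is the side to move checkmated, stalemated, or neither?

checkmate

Black to move; black king on a1.
In check: yes, from the white queen on b2.
King squares — b1: attacked by Qb2; a2: attacked by Qb2; b2: attacked by Bc1.
Legal moves for Black: none.
In check with no legal moves → checkmate.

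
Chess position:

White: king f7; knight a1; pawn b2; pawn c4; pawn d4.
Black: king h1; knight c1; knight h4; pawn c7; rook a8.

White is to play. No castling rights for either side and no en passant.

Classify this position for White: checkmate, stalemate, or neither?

White to move; white king on f7.
In check: no.
Legal moves for White: Kg7, Ke7, Kf6, Ke6, Nb3, Nc2, d5, c5, b3, b4.
White has 10 legal moves and is not in check → neither.

neither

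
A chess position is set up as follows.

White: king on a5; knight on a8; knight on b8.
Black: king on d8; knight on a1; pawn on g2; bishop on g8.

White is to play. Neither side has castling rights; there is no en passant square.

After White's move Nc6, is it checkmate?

After Nc6: black king on d8; in check: yes, from the white knight on c6.
Black has 3 legal replies: Ke8, Kc8, Kd7.
In check but a legal move exists → not checkmate.

no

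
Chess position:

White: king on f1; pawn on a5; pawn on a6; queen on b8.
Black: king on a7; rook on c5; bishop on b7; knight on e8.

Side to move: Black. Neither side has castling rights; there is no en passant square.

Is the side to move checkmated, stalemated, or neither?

neither

Black to move; black king on a7.
In check: yes, from the white queen on b8.
Legal moves for Black: Kxb8, Kxa6.
Black is in check but has 2 legal moves → neither.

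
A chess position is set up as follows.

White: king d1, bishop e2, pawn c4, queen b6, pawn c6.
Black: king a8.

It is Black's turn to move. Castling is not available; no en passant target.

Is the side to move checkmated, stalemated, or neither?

Black to move; black king on a8.
In check: no.
King squares — a7: attacked by Qb6; b7: attacked by Qb6; b8: attacked by Qb6.
Legal moves for Black: none.
Not in check and no legal moves → stalemate.

stalemate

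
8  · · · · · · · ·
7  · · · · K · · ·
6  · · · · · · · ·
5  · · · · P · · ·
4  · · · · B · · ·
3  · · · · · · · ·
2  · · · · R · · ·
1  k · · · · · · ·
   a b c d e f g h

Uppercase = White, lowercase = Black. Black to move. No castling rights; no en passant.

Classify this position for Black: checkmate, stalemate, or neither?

Black to move; black king on a1.
In check: no.
King squares — b1: attacked by Be4; a2: attacked by Re2; b2: attacked by Re2.
Legal moves for Black: none.
Not in check and no legal moves → stalemate.

stalemate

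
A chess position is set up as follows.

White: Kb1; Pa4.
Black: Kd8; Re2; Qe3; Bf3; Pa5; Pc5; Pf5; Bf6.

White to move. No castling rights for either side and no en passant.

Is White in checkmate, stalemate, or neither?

White to move; white king on b1.
In check: no.
King squares — a1: attacked by Bf6; c1: attacked by Qe3; a2: attacked by Re2; b2: attacked by Re2; c2: attacked by Re2.
Legal moves for White: none.
Not in check and no legal moves → stalemate.

stalemate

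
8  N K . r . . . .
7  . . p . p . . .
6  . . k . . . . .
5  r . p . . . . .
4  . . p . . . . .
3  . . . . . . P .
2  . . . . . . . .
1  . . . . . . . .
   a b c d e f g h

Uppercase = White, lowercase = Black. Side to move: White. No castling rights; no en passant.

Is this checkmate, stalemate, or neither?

White to move; white king on b8.
In check: yes, from the black rook on d8.
King squares — a7: attacked by Ra5; b7: attacked by Kc6; c7: attacked by Kc6; a8: own knight; c8: attacked by Rd8.
Legal moves for White: none.
In check with no legal moves → checkmate.

checkmate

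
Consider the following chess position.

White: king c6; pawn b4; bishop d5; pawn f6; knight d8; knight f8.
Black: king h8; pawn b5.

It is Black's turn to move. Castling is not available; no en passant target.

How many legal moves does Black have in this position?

0

Black to move; king on h8.
In check: no.
Legal moves: none.
Count: 0.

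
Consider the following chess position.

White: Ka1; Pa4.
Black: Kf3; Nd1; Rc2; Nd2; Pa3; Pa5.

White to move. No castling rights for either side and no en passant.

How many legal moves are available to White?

White to move; king on a1.
In check: no.
Legal moves: none.
Count: 0.

0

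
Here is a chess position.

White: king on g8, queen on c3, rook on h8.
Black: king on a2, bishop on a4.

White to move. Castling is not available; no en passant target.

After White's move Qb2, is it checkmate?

no

After Qb2: black king on a2; in check: yes, from the white queen on b2.
Black has 1 legal reply: Kxb2.
In check but a legal move exists → not checkmate.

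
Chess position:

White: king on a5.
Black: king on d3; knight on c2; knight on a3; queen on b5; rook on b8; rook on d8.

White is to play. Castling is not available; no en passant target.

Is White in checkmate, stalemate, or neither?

White to move; white king on a5.
In check: yes, from the black queen on b5.
King squares — a4: attacked by Qb5; b4: attacked by Nc2; b5: attacked by Na3; a6: attacked by Qb5; b6: attacked by Qb5.
Legal moves for White: none.
In check with no legal moves → checkmate.

checkmate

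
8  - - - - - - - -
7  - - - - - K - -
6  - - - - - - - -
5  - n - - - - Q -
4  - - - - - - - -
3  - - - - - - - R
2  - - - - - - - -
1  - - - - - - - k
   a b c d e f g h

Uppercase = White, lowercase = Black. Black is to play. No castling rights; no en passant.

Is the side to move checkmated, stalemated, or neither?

Black to move; black king on h1.
In check: yes, from the white rook on h3.
King squares — g1: attacked by Qg5; g2: attacked by Qg5; h2: attacked by Rh3.
Legal moves for Black: none.
In check with no legal moves → checkmate.

checkmate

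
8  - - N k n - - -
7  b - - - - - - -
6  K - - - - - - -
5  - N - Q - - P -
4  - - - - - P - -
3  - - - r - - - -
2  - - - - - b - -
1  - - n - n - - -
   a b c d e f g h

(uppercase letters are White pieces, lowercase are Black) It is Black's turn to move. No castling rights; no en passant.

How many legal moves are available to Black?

3

Black to move; king on d8.
In check: yes, from the white queen on d5.
Legal moves: Kxc8, Nd6, Rxd5.
Count: 3.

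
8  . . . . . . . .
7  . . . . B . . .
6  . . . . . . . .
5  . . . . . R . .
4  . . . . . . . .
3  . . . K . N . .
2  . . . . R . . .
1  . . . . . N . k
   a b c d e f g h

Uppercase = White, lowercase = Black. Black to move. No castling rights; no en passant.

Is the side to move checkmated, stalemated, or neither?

stalemate

Black to move; black king on h1.
In check: no.
King squares — g1: attacked by Nf3; g2: attacked by Re2; h2: attacked by Nf1.
Legal moves for Black: none.
Not in check and no legal moves → stalemate.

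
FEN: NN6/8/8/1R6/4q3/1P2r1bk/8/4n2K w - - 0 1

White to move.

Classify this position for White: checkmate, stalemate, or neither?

neither

White to move; white king on h1.
In check: yes, from the black queen on e4.
Legal moves for White: Kg1.
White is in check but has 1 legal move → neither.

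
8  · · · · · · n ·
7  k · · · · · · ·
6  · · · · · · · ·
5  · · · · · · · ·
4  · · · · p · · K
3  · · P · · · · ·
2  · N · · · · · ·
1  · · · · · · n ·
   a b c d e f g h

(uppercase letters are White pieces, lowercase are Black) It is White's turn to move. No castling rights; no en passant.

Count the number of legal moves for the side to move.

9

White to move; king on h4.
In check: no.
Legal moves: Kh5, Kg5, Kg4, Kg3, Nc4, Na4, Nd3, Nd1, c4.
Count: 9.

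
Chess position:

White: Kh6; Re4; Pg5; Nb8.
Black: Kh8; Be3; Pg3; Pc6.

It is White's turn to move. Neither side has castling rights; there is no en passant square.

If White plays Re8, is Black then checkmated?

After Re8: black king on h8; in check: yes, from the white rook on e8.
King squares — g7: attacked by Kh6; h7: attacked by Kh6; g8: attacked by Re8.
Black has no legal moves → checkmate.

yes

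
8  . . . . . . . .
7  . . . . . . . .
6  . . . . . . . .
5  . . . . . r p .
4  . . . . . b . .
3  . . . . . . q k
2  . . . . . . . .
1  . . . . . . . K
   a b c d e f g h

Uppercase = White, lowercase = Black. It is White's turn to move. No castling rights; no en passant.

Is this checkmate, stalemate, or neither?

stalemate

White to move; white king on h1.
In check: no.
King squares — g1: attacked by Qg3; g2: attacked by Qg3; h2: attacked by Qg3.
Legal moves for White: none.
Not in check and no legal moves → stalemate.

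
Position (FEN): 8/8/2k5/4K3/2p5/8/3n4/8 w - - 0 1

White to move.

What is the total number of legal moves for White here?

White to move; king on e5.
In check: no.
Legal moves: Kf6, Ke6, Kf5, Kf4, Kd4.
Count: 5.

5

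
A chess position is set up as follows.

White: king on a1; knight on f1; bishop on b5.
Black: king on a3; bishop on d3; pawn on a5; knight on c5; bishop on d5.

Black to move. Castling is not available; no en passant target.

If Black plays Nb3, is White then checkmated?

yes

After Nb3: white king on a1; in check: yes, from the black knight on b3.
King squares — b1: attacked by Bd3; a2: attacked by Ka3; b2: attacked by Ka3.
White has no legal moves → checkmate.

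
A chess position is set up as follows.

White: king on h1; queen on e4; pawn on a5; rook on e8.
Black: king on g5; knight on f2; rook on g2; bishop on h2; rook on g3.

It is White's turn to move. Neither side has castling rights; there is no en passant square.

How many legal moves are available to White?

White to move; king on h1.
In check: yes, from the black knight on f2.
Legal moves: none.
Count: 0.

0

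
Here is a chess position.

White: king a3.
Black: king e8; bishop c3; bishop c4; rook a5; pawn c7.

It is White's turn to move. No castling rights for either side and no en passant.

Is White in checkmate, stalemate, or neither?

checkmate

White to move; white king on a3.
In check: yes, from the black rook on a5.
King squares — a2: attacked by Bc4; b2: attacked by Bc3; b3: attacked by Bc4; a4: attacked by Ra5; b4: attacked by Bc3.
Legal moves for White: none.
In check with no legal moves → checkmate.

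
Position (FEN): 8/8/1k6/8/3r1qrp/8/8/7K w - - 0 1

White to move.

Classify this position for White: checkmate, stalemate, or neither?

White to move; white king on h1.
In check: no.
King squares — g1: attacked by Rg4; g2: attacked by Rg4; h2: attacked by Qf4.
Legal moves for White: none.
Not in check and no legal moves → stalemate.

stalemate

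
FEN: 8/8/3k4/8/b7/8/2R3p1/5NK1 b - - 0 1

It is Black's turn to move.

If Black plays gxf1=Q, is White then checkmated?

no

After gxf1=Q: white king on g1; in check: yes, from the black queen on f1.
White has 2 legal replies: Kh2, Kxf1.
In check but a legal move exists → not checkmate.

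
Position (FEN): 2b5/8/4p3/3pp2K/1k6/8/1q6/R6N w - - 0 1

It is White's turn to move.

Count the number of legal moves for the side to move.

20

White to move; king on h5.
In check: no.
Legal moves: Kh6, Kg6, Kg5, Kh4, Kg4, Ng3, Nf2, Ra8, Ra7, Ra6, Ra5, Ra4+, Ra3, Ra2, Rg1, Rf1, Re1, Rd1, Rc1, Rb1.
Count: 20.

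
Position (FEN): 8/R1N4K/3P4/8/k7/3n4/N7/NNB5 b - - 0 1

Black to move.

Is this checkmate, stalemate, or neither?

Black to move; black king on a4.
In check: yes, from the white rook on a7.
King squares — a3: attacked by Nb1; b3: attacked by Na1; b4: attacked by Na2; a5: attacked by Ra7; b5: attacked by Nc7.
Legal moves for Black: none.
In check with no legal moves → checkmate.

checkmate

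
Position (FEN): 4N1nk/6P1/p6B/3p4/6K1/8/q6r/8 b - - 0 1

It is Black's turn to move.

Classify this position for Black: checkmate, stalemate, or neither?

neither

Black to move; black king on h8.
In check: yes, from the white pawn on g7.
King squares — g7: attacked by Bh6; h7: available; g8: own knight.
Legal moves for Black: Kh7.
Black is in check but has 1 legal move → neither.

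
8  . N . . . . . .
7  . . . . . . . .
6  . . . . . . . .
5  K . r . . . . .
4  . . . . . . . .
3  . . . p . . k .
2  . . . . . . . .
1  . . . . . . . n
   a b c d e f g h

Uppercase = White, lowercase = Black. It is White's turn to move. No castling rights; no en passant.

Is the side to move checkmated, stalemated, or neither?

White to move; white king on a5.
In check: yes, from the black rook on c5.
King squares — a4: available; b4: available; b5: attacked by Rc5; a6: available; b6: available.
Legal moves for White: Kb6, Ka6, Kb4, Ka4.
White is in check but has 4 legal moves → neither.

neither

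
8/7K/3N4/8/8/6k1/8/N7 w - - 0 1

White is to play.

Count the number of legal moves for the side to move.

White to move; king on h7.
In check: no.
Legal moves: Kh8, Kg8, Kg7, Kh6, Kg6, Ne8, Nc8, Nf7, Nb7, Nf5+, Nb5, Ne4+, Nc4, Nb3, Nc2.
Count: 15.

15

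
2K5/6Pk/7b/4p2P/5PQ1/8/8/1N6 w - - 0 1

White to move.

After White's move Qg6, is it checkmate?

no

After Qg6: black king on h7; in check: yes, from the white queen on g6.
Black has 1 legal reply: Kg8.
In check but a legal move exists → not checkmate.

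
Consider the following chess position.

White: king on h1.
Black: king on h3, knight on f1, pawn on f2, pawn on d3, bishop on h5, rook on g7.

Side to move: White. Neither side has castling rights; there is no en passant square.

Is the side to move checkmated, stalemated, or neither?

White to move; white king on h1.
In check: no.
King squares — g1: attacked by Pf2; g2: attacked by Kh3; h2: attacked by Nf1.
Legal moves for White: none.
Not in check and no legal moves → stalemate.

stalemate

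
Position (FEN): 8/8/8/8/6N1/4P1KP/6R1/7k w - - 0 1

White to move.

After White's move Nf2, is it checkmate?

After Nf2: black king on h1; in check: yes, from the white knight on f2.
King squares — g1: attacked by Rg2; g2: attacked by Kg3; h2: attacked by Rg2.
Black has no legal moves → checkmate.

yes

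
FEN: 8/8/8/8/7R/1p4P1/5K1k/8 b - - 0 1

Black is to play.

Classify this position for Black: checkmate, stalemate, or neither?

checkmate

Black to move; black king on h2.
In check: yes, from the white rook on h4.
King squares — g1: attacked by Kf2; h1: attacked by Rh4; g2: attacked by Kf2; g3: attacked by Kf2; h3: attacked by Rh4.
Legal moves for Black: none.
In check with no legal moves → checkmate.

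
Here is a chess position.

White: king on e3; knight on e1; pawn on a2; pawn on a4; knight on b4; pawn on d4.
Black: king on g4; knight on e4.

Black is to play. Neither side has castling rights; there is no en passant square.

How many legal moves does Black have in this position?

14

Black to move; king on g4.
In check: no.
Legal moves: Kh5, Kg5, Kf5, Kh4, Kh3, Kg3, Nf6, Nd6, Ng5, Nc5, Ng3, Nc3, Nf2, Nd2.
Count: 14.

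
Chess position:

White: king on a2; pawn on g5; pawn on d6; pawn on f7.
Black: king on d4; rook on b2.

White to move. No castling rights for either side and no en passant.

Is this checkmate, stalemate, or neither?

neither

White to move; white king on a2.
In check: yes, from the black rook on b2.
Legal moves for White: Ka3, Kxb2, Ka1.
White is in check but has 3 legal moves → neither.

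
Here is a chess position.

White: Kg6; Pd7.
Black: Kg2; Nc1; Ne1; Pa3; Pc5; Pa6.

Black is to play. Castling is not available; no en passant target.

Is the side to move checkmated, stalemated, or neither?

neither

Black to move; black king on g2.
In check: no.
Legal moves for Black: Kh3, Kg3, Kf3, Kh2, Kf2, Kh1, Kg1, Kf1, Nf3, Ned3, Nc2, Ncd3, Nb3, Ne2, Na2, a5, c4, a2.
Black has 18 legal moves and is not in check → neither.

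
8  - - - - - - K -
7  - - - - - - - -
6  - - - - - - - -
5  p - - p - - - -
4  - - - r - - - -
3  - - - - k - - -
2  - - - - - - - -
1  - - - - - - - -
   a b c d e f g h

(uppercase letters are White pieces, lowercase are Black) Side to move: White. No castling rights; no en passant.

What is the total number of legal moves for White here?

5

White to move; king on g8.
In check: no.
Legal moves: Kh8, Kf8, Kh7, Kg7, Kf7.
Count: 5.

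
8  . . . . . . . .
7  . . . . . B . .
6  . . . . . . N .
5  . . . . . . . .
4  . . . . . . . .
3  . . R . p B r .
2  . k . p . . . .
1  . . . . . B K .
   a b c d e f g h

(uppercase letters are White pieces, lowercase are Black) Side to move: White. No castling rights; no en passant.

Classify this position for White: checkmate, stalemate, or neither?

neither

White to move; white king on g1.
In check: yes, from the black rook on g3.
Legal moves for White: Kh2, Kh1, B3g2, B1g2.
White is in check but has 4 legal moves → neither.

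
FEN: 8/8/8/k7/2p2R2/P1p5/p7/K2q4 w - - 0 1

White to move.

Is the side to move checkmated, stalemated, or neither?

neither

White to move; white king on a1.
In check: yes, from the black queen on d1.
Legal moves for White: Kxa2.
White is in check but has 1 legal move → neither.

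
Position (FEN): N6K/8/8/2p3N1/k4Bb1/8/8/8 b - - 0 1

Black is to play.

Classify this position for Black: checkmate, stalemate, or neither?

Black to move; black king on a4.
In check: no.
Legal moves for Black: Bc8, Bd7, Be6, Bh5, Bf5, Bh3, Bf3, Be2, Bd1, Kb5, Ka5, Kb4, Kb3, Ka3, c4.
Black has 15 legal moves and is not in check → neither.

neither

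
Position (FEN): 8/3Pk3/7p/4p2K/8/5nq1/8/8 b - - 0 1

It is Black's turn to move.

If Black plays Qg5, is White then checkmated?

yes

After Qg5: white king on h5; in check: yes, from the black queen on g5.
King squares — g4: attacked by Qg5; h4: attacked by Nf3; g5: attacked by Nf3; g6: attacked by Qg5; h6: attacked by Qg5.
White has no legal moves → checkmate.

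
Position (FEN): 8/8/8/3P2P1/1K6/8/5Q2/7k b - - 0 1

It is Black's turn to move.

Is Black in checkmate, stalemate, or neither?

Black to move; black king on h1.
In check: no.
King squares — g1: attacked by Qf2; g2: attacked by Qf2; h2: attacked by Qf2.
Legal moves for Black: none.
Not in check and no legal moves → stalemate.

stalemate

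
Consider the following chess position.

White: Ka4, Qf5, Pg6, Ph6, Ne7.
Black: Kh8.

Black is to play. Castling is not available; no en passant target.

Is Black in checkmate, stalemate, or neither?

stalemate

Black to move; black king on h8.
In check: no.
King squares — g7: attacked by Ph6; h7: attacked by Pg6; g8: attacked by Ne7.
Legal moves for Black: none.
Not in check and no legal moves → stalemate.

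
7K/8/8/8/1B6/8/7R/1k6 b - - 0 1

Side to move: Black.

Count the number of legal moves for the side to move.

Black to move; king on b1.
In check: no.
Legal moves: Kc1, Ka1.
Count: 2.

2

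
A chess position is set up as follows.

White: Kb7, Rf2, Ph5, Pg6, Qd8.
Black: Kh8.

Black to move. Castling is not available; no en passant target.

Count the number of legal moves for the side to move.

1

Black to move; king on h8.
In check: yes, from the white queen on d8.
Legal moves: Kg7.
Count: 1.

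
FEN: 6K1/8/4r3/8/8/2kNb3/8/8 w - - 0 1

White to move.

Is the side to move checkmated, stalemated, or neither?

neither

White to move; white king on g8.
In check: no.
Legal moves for White: Kh8, Kf8, Kh7, Kg7, Kf7, Ne5, Nc5, Nf4, Nb4, Nf2, Nb2, Ne1, Nc1.
White has 13 legal moves and is not in check → neither.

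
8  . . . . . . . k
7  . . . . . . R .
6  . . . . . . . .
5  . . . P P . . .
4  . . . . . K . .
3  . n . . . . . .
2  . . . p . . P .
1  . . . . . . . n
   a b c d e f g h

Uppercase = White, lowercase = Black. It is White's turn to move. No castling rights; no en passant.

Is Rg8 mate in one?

no

After Rg8: black king on h8; in check: yes, from the white rook on g8.
Black has 2 legal replies: Kxg8, Kh7.
In check but a legal move exists → not checkmate.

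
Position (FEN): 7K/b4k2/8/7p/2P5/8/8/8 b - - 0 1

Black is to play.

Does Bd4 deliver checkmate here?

no

After Bd4: white king on h8; in check: yes, from the black bishop on d4.
White has 1 legal reply: Kh7.
In check but a legal move exists → not checkmate.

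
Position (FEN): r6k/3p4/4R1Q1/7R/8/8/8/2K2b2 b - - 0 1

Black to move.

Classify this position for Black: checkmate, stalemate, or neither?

Black to move; black king on h8.
In check: yes, from the white rook on h5.
King squares — g7: attacked by Qg6; h7: attacked by Rh5; g8: attacked by Qg6.
Legal moves for Black: none.
In check with no legal moves → checkmate.

checkmate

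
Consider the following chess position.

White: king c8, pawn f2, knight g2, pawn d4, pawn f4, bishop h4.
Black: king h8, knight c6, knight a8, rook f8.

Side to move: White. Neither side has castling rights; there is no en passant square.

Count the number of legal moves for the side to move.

3

White to move; king on c8.
In check: yes, from the black rook on f8.
Legal moves: Kd7, Kb7, Bd8.
Count: 3.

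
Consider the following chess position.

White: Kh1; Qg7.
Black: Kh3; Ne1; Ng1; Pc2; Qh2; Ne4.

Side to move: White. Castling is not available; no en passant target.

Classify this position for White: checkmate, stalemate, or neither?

White to move; white king on h1.
In check: yes, from the black queen on h2.
King squares — g1: attacked by Qh2; g2: attacked by Ne1; h2: attacked by Kh3.
Legal moves for White: none.
In check with no legal moves → checkmate.

checkmate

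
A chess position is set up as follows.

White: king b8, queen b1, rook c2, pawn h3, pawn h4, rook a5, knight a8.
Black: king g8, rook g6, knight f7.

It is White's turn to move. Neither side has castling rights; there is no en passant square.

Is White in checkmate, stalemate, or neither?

White to move; white king on b8.
In check: no.
Legal moves for White include: Kc8, Kc7, Kb7, Ka7, Nc7, Nb6, Ra7, Ra6, Rh5, Rg5, Rf5, Re5, Rd5, Rac5, Rb5, Ra4, Ra3, Raa2, ... (list truncated; more exist).
White has legal moves and is not in check → neither.

neither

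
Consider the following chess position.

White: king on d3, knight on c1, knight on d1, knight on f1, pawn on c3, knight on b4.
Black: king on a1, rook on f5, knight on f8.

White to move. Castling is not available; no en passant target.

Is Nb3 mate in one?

no

After Nb3: black king on a1; in check: yes, from the white knight on b3.
Black has 1 legal reply: Kb1.
In check but a legal move exists → not checkmate.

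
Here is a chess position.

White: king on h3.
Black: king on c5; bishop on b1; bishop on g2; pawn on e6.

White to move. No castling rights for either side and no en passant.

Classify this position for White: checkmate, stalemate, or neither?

neither

White to move; white king on h3.
In check: yes, from the black bishop on g2.
Legal moves for White: Kh4, Kg4, Kg3, Kh2, Kxg2.
White is in check but has 5 legal moves → neither.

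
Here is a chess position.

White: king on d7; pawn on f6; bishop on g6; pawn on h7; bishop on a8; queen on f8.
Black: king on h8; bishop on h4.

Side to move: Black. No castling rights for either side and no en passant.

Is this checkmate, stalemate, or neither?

Black to move; black king on h8.
In check: yes, from the white queen on f8.
King squares — g7: attacked by Pf6; h7: attacked by Bg6; g8: attacked by Ph7.
Legal moves for Black: none.
In check with no legal moves → checkmate.

checkmate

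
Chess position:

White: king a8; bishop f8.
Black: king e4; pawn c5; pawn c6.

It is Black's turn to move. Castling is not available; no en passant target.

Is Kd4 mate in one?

no

After Kd4: white king on a8; in check: no.
White is not in check, so this cannot be checkmate.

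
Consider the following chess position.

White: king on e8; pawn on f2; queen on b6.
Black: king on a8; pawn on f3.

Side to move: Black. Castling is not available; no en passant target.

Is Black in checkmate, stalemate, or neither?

stalemate

Black to move; black king on a8.
In check: no.
King squares — a7: attacked by Qb6; b7: attacked by Qb6; b8: attacked by Qb6.
Legal moves for Black: none.
Not in check and no legal moves → stalemate.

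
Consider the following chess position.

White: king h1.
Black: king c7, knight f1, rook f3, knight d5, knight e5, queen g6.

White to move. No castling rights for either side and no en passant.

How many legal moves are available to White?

0

White to move; king on h1.
In check: no.
Legal moves: none.
Count: 0.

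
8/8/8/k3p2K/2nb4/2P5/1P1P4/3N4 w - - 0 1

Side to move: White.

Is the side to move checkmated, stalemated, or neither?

neither

White to move; white king on h5.
In check: no.
Legal moves for White: Kh6, Kg6, Kg5, Kh4, Kg4, Ne3, Nf2, cxd4, d3, b3, b4+.
White has 11 legal moves and is not in check → neither.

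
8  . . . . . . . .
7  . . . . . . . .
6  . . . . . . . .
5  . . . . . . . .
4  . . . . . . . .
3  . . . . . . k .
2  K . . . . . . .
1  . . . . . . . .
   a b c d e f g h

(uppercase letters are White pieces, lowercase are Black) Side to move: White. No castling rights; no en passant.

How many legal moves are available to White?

5

White to move; king on a2.
In check: no.
Legal moves: Kb3, Ka3, Kb2, Kb1, Ka1.
Count: 5.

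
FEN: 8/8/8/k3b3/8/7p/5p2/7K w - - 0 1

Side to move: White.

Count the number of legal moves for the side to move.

White to move; king on h1.
In check: no.
Legal moves: none.
Count: 0.

0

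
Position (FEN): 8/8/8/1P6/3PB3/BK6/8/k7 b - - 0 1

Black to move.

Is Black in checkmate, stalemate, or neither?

Black to move; black king on a1.
In check: no.
King squares — b1: attacked by Be4; a2: attacked by Kb3; b2: attacked by Ba3.
Legal moves for Black: none.
Not in check and no legal moves → stalemate.

stalemate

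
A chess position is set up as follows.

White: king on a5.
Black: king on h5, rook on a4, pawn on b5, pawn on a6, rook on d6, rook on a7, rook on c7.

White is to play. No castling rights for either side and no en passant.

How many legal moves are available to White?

White to move; king on a5.
In check: yes, from the black rook on a4.
Legal moves: none.
Count: 0.

0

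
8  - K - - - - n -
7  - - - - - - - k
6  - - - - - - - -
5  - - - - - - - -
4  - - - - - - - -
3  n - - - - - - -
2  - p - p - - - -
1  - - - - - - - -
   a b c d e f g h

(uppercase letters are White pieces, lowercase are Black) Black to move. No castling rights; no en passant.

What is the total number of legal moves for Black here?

Black to move; king on h7.
In check: no.
Legal moves: Ne7, Nh6, Nf6, Kh8, Kg7, Kh6, Kg6, Nb5, Nc4, Nc2, Nb1, d1=Q, d1=R, d1=B, d1=N, b1=Q+, b1=R+, b1=B, b1=N.
Count: 19.

19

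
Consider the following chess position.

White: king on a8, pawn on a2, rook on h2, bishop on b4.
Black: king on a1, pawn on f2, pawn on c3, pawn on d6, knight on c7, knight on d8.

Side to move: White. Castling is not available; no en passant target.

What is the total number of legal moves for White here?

White to move; king on a8.
In check: yes, from the black knight on c7.
Legal moves: Kb8, Ka7.
Count: 2.

2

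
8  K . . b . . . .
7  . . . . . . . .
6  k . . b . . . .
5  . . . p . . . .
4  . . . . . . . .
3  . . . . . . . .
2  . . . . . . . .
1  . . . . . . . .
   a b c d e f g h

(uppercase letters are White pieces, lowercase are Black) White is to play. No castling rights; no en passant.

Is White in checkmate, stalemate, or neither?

stalemate

White to move; white king on a8.
In check: no.
King squares — a7: attacked by Ka6; b7: attacked by Ka6; b8: attacked by Bd6.
Legal moves for White: none.
Not in check and no legal moves → stalemate.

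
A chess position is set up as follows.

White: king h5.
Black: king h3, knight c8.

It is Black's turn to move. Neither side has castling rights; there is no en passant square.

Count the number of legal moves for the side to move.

7

Black to move; king on h3.
In check: no.
Legal moves: Ne7, Na7, Nd6, Nb6, Kg3, Kh2, Kg2.
Count: 7.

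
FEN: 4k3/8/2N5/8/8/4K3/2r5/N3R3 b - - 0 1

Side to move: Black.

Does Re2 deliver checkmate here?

no

After Re2: white king on e3; in check: yes, from the black rook on e2.
White has 6 legal replies: Kf4, Kd4, Kf3, Kd3, Kxe2, Rxe2.
In check but a legal move exists → not checkmate.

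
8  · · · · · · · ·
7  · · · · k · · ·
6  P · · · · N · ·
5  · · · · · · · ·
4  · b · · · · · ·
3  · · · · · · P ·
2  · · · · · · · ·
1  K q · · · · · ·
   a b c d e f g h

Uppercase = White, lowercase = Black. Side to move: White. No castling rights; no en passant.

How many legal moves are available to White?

White to move; king on a1.
In check: yes, from the black queen on b1.
Legal moves: Kxb1.
Count: 1.

1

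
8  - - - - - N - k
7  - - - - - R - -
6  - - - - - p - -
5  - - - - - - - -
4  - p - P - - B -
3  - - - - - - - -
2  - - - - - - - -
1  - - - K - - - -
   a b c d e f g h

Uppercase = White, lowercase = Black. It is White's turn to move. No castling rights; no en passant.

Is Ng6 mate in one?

After Ng6: black king on h8; in check: yes, from the white knight on g6.
Black has 1 legal reply: Kg8.
In check but a legal move exists → not checkmate.

no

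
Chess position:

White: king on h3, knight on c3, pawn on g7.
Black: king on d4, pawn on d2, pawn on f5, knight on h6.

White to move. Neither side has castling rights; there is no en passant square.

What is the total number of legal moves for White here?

16

White to move; king on h3.
In check: no.
Legal moves: Kh4, Kg3, Kh2, Kg2, Nd5, Nb5+, Ne4, Na4, Ne2+, Na2, Nd1, Nb1, g8=Q, g8=R, g8=B, g8=N.
Count: 16.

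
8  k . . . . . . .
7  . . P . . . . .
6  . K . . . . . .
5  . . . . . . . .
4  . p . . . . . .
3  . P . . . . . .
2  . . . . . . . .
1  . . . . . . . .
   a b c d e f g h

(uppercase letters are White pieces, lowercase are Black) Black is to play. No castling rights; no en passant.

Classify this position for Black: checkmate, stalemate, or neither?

stalemate

Black to move; black king on a8.
In check: no.
King squares — a7: attacked by Kb6; b7: attacked by Kb6; b8: attacked by Pc7.
Legal moves for Black: none.
Not in check and no legal moves → stalemate.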